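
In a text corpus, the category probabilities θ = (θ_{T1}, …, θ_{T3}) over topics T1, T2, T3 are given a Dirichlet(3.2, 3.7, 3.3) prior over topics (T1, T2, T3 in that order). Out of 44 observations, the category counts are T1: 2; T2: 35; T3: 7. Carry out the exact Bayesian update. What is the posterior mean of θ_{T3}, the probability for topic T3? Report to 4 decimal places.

The Dirichlet prior is conjugate to the Multinomial likelihood: each posterior αⱼ = prior αⱼ + observed count nⱼ.
Posterior concentration: (5.2, 38.7, 10.3), total = 54.2.
E[θ_{T3}|data] = α_{T3}/Σα = 10.3/54.2 = 0.1900.

0.1900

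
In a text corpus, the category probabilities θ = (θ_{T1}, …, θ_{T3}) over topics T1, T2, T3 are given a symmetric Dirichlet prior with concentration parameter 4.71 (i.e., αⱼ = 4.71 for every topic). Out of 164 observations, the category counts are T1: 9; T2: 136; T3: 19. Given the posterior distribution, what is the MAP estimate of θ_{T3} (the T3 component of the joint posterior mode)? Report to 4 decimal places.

0.1297

The Dirichlet prior is conjugate to the Multinomial likelihood: each posterior αⱼ = prior αⱼ + observed count nⱼ.
Posterior concentration: (13.71, 140.71, 23.71), total = 178.13.
Joint mode component: (α_{T3}−1)/(Σα−K) = 22.71/175.13 = 0.1297.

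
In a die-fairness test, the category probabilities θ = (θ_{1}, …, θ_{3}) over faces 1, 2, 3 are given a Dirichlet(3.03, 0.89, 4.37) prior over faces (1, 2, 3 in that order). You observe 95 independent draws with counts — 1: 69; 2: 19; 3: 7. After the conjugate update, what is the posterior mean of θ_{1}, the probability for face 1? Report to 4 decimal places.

The Dirichlet prior is conjugate to the Multinomial likelihood: each posterior αⱼ = prior αⱼ + observed count nⱼ.
Posterior concentration: (72.03, 19.89, 11.37), total = 103.29.
E[θ_{1}|data] = α_{1}/Σα = 72.03/103.29 = 0.6974.

0.6974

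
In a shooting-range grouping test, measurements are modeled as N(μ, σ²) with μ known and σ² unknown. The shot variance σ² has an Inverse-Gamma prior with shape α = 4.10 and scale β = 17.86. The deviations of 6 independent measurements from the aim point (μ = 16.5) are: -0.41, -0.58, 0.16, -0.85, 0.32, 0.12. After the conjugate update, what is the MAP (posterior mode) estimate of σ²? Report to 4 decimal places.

With known mean μ and an Inverse-Gamma(α, β) prior on σ², the Normal likelihood is conjugate: posterior is Inv-Gamma(α + n/2, β + Σ(xᵢ−μ)²/2).
Σ(xᵢ−μ)² = (-0.41)² + (-0.58)² + (0.16)² + (-0.85)² + (0.32)² + (0.12)² = 1.3694.
Posterior: Inv-Gamma(4.10 + 6/2, 17.86 + 1.3694/2) = Inv-Gamma(7.10, 18.54470).
Mode = β/(α+1) = 18.54470/8.10 = 2.2895.

2.2895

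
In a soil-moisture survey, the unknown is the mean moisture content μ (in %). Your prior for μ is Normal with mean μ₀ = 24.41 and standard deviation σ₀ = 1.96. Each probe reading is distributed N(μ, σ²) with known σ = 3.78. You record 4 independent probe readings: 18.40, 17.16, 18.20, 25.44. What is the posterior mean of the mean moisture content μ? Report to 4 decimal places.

22.0212

For Normal data with known variance σ², a Normal(μ₀, σ₀²) prior on μ is conjugate. Posterior precision = 1/σ₀² + n/σ²; posterior mean is the precision-weighted average of μ₀ and x̄.
Σxᵢ = 18.40 + 17.16 + 18.20 + 25.44 = 79.2, so n·x̄ = 79.2.
σ₀² = 1.96² = 3.8416, σ² = 3.78² = 14.2884; σ² + n·σ₀² = 14.2884 + 4·3.8416 = 29.6548.
Posterior mean = (μ₀/σ₀² + n·x̄/σ²)/(1/σ₀² + n/σ²) = (σ²·μ₀ + σ₀²·n·x̄)/(σ² + n·σ₀²) = (14.2884·24.41 + 3.8416·79.2)/29.6548 = 653.034564/29.6548 = 22.0212.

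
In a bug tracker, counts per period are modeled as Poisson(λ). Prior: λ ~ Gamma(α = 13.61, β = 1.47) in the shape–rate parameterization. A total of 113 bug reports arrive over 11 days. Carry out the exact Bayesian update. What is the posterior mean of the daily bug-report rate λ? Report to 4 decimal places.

With a Gamma(shape α, rate β) prior, the Poisson likelihood is conjugate: the posterior is Gamma(α + ΣXᵢ, β + n).
Posterior: Gamma(α+S, β+n) = Gamma(13.61+113, 1.47+11) = Gamma(126.61, 12.47).
Posterior mean = α/β = 126.61/12.47 = 10.1532.

10.1532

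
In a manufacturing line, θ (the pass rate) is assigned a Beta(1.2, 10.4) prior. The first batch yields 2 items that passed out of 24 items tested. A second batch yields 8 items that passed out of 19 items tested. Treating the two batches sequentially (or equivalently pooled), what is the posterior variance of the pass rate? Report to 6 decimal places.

0.002933

The Beta prior is conjugate to a Binomial/Bernoulli likelihood; the update adds successes to α and failures to β.
After batch 1: Beta(1.2+2, 10.4+22) = Beta(3.2, 32.4).
After batch 2: Beta(3.2+8, 32.4+11) = Beta(11.2, 43.4).
Var = αβ/((α+β)²(α+β+1)) = 11.2·43.4/(54.6²·55.6) = 0.002933.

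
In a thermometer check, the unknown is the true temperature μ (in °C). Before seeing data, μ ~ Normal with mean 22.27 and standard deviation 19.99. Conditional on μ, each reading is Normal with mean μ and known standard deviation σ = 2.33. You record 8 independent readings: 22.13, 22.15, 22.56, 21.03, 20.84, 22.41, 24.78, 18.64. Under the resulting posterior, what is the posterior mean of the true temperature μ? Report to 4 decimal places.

21.8183

For Normal data with known variance σ², a Normal(μ₀, σ₀²) prior on μ is conjugate. Posterior precision = 1/σ₀² + n/σ²; posterior mean is the precision-weighted average of μ₀ and x̄.
Σxᵢ = 22.13 + 22.15 + 22.56 + 21.03 + 20.84 + 22.41 + 24.78 + 18.64 = 174.54, so n·x̄ = 174.54.
σ₀² = 19.99² = 399.6001, σ² = 2.33² = 5.4289; σ² + n·σ₀² = 5.4289 + 8·399.6001 = 3202.2297.
Posterior mean = (μ₀/σ₀² + n·x̄/σ²)/(1/σ₀² + n/σ²) = (σ²·μ₀ + σ₀²·n·x̄)/(σ² + n·σ₀²) = (5.4289·22.27 + 399.6001·174.54)/3202.2297 = 69867.103057/3202.2297 = 21.8183.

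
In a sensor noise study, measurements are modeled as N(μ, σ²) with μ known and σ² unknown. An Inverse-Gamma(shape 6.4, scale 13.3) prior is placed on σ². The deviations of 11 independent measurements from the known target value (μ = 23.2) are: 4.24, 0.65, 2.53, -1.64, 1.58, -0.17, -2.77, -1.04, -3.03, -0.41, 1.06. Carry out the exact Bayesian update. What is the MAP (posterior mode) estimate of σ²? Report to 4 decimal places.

2.9397

With known mean μ and an Inverse-Gamma(α, β) prior on σ², the Normal likelihood is conjugate: posterior is Inv-Gamma(α + n/2, β + Σ(xᵢ−μ)²/2).
Σ(xᵢ−μ)² = (4.24)² + (0.65)² + (2.53)² + (-1.64)² + (1.58)² + (-0.17)² + (-2.77)² + (-1.04)² + (-3.03)² + (-0.41)² + (1.06)² = 49.2430.
Posterior: Inv-Gamma(6.4 + 11/2, 13.3 + 49.2430/2) = Inv-Gamma(11.90, 37.92150).
Mode = β/(α+1) = 37.92150/12.90 = 2.9397.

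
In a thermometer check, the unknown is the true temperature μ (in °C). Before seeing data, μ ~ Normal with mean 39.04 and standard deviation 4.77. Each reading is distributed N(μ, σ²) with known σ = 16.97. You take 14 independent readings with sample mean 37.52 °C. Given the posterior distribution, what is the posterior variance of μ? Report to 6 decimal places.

10.803245

For Normal data with known variance σ², a Normal(μ₀, σ₀²) prior on μ is conjugate. Posterior precision = 1/σ₀² + n/σ²; posterior mean is the precision-weighted average of μ₀ and x̄.
σ₀² = 4.77² = 22.7529, σ² = 16.97² = 287.9809; σ² + n·σ₀² = 287.9809 + 14·22.7529 = 606.5215.
Posterior precision = 1/σ₀² + n/σ² = 1/22.7529 + 14/287.9809 = (σ² + n·σ₀²)/(σ₀²σ²) = 606.5215/(22.7529·287.9809); posterior variance σₙ² = σ₀²σ²/(σ² + n·σ₀²) = 22.7529·287.9809/606.5215 = 10.803245.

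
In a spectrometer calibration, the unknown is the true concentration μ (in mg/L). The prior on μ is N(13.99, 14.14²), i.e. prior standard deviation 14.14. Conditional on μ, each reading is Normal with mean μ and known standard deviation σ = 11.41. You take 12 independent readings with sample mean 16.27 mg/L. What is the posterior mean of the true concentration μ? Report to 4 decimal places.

16.1527

For Normal data with known variance σ², a Normal(μ₀, σ₀²) prior on μ is conjugate. Posterior precision = 1/σ₀² + n/σ²; posterior mean is the precision-weighted average of μ₀ and x̄.
n·x̄ = 12·16.27 = 195.24.
σ₀² = 14.14² = 199.9396, σ² = 11.41² = 130.1881; σ² + n·σ₀² = 130.1881 + 12·199.9396 = 2529.4633.
Posterior mean = (μ₀/σ₀² + n·x̄/σ²)/(1/σ₀² + n/σ²) = (σ²·μ₀ + σ₀²·n·x̄)/(σ² + n·σ₀²) = (130.1881·13.99 + 199.9396·195.24)/2529.4633 = 40857.539023/2529.4633 = 16.1527.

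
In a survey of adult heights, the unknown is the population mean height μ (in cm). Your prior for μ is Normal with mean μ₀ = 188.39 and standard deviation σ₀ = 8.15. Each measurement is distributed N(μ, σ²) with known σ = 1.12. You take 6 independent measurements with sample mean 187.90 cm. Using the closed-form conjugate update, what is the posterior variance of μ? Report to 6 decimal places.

0.208411

For Normal data with known variance σ², a Normal(μ₀, σ₀²) prior on μ is conjugate. Posterior precision = 1/σ₀² + n/σ²; posterior mean is the precision-weighted average of μ₀ and x̄.
σ₀² = 8.15² = 66.4225, σ² = 1.12² = 1.2544; σ² + n·σ₀² = 1.2544 + 6·66.4225 = 399.7894.
Posterior precision = 1/σ₀² + n/σ² = 1/66.4225 + 6/1.2544 = (σ² + n·σ₀²)/(σ₀²σ²) = 399.7894/(66.4225·1.2544); posterior variance σₙ² = σ₀²σ²/(σ² + n·σ₀²) = 66.4225·1.2544/399.7894 = 0.208411.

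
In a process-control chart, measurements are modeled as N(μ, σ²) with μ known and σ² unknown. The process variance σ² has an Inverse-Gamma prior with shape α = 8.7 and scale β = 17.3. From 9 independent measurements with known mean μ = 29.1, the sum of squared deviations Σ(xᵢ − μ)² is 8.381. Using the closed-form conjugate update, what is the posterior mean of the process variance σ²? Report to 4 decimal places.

1.7615

With known mean μ and an Inverse-Gamma(α, β) prior on σ², the Normal likelihood is conjugate: posterior is Inv-Gamma(α + n/2, β + Σ(xᵢ−μ)²/2).
Posterior: Inv-Gamma(8.7 + 9/2, 17.3 + 8.381/2) = Inv-Gamma(13.20, 21.4905).
E[σ²|data] = β/(α−1) = 21.4905/12.20 = 1.7615.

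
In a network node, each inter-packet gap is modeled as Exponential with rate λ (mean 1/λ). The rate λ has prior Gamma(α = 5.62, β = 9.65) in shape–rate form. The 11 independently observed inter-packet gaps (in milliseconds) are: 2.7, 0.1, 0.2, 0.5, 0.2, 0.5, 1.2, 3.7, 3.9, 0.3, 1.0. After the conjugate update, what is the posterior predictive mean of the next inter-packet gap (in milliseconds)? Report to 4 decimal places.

1.5333

With a Gamma(shape α, rate β) prior on the exponential rate λ, the posterior after n observations with total T = Σxᵢ is Gamma(α+n, β+T).
Sum of observations T = 14.3 milliseconds; n = 11.
Posterior: Gamma(5.62+11, 9.65+14.3) = Gamma(16.62, 23.95).
The predictive distribution for the next observation is Lomax; its mean is β/(α−1) = 23.95/15.62 = 1.5333.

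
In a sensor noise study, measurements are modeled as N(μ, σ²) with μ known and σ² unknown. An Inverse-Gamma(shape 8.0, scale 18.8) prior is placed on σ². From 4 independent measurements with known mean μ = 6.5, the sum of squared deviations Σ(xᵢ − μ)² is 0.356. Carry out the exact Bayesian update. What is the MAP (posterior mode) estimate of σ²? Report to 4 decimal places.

1.7253

With known mean μ and an Inverse-Gamma(α, β) prior on σ², the Normal likelihood is conjugate: posterior is Inv-Gamma(α + n/2, β + Σ(xᵢ−μ)²/2).
Posterior: Inv-Gamma(8.0 + 4/2, 18.8 + 0.356/2) = Inv-Gamma(10.00, 18.9780).
Mode = β/(α+1) = 18.9780/11.00 = 1.7253.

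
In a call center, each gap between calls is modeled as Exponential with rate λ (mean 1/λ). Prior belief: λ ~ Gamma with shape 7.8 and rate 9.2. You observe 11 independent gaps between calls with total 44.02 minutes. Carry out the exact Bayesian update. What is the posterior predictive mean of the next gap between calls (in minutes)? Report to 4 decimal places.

With a Gamma(shape α, rate β) prior on the exponential rate λ, the posterior after n observations with total T = Σxᵢ is Gamma(α+n, β+T).
Posterior: Gamma(7.8+11, 9.2+44.02) = Gamma(18.8, 53.22).
The predictive distribution for the next observation is Lomax; its mean is β/(α−1) = 53.22/17.8 = 2.9899.

2.9899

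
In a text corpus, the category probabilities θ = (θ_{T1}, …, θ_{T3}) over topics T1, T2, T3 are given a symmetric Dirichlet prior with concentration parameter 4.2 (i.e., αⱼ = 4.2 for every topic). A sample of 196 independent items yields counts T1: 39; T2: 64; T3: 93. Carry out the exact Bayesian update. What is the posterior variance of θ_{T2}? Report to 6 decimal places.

The Dirichlet prior is conjugate to the Multinomial likelihood: each posterior αⱼ = prior αⱼ + observed count nⱼ.
Posterior concentration: (43.2, 68.2, 97.2), total = 208.6.
Var[θ_j] = α_j(Σα−α_j)/((Σα)²(Σα+1)) = 68.2·140.4/(208.6²·209.6) = 0.001050.

0.001050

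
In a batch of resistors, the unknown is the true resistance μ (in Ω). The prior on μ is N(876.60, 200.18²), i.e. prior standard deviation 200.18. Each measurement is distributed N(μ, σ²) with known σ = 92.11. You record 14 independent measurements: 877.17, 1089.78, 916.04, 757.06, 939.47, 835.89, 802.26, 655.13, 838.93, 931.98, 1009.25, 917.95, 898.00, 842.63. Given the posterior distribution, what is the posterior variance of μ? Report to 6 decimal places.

For Normal data with known variance σ², a Normal(μ₀, σ₀²) prior on μ is conjugate. Posterior precision = 1/σ₀² + n/σ²; posterior mean is the precision-weighted average of μ₀ and x̄.
σ₀² = 200.18² = 40072.0324, σ² = 92.11² = 8484.2521; σ² + n·σ₀² = 8484.2521 + 14·40072.0324 = 569492.7057.
Posterior precision = 1/σ₀² + n/σ² = 1/40072.0324 + 14/8484.2521 = (σ² + n·σ₀²)/(σ₀²σ²) = 569492.7057/(40072.0324·8484.2521); posterior variance σₙ² = σ₀²σ²/(σ² + n·σ₀²) = 40072.0324·8484.2521/569492.7057 = 596.989604.

596.989604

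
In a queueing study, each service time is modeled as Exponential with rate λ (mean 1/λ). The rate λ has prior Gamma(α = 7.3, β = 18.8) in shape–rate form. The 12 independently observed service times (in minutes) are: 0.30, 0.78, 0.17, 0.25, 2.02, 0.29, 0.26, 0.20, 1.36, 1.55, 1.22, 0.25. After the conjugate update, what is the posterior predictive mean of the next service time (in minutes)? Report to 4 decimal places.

1.5000

With a Gamma(shape α, rate β) prior on the exponential rate λ, the posterior after n observations with total T = Σxᵢ is Gamma(α+n, β+T).
Sum of observations T = 8.65 minutes; n = 12.
Posterior: Gamma(7.3+12, 18.8+8.65) = Gamma(19.3, 27.45).
The predictive distribution for the next observation is Lomax; its mean is β/(α−1) = 27.45/18.3 = 1.5000.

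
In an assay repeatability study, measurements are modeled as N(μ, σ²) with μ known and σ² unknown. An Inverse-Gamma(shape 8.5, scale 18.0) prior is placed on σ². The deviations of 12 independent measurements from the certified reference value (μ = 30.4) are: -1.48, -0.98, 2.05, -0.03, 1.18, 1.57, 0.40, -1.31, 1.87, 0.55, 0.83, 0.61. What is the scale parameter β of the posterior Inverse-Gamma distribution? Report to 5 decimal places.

With known mean μ and an Inverse-Gamma(α, β) prior on σ², the Normal likelihood is conjugate: posterior is Inv-Gamma(α + n/2, β + Σ(xᵢ−μ)²/2).
Σ(xᵢ−μ)² = (-1.48)² + (-0.98)² + (2.05)² + (-0.03)² + (1.18)² + (1.57)² + (0.40)² + (-1.31)² + (1.87)² + (0.55)² + (0.83)² + (0.61)² = 17.9480.
Posterior: Inv-Gamma(8.5 + 12/2, 18.0 + 17.9480/2) = Inv-Gamma(14.50, 26.97400).
Posterior β = 26.97400.

26.97400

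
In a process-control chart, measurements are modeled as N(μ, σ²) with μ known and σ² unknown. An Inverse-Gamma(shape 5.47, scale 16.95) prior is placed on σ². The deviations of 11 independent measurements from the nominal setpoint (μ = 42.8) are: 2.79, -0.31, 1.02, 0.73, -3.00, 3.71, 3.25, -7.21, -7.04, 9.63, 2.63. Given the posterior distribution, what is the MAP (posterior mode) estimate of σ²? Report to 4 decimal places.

11.6073

With known mean μ and an Inverse-Gamma(α, β) prior on σ², the Normal likelihood is conjugate: posterior is Inv-Gamma(α + n/2, β + Σ(xᵢ−μ)²/2).
Σ(xᵢ−μ)² = (2.79)² + (-0.31)² + (1.02)² + (0.73)² + (-3.00)² + (3.71)² + (3.25)² + (-7.21)² + (-7.04)² + (9.63)² + (2.63)² = 243.9796.
Posterior: Inv-Gamma(5.47 + 11/2, 16.95 + 243.9796/2) = Inv-Gamma(10.97, 138.93980).
Mode = β/(α+1) = 138.93980/11.97 = 11.6073.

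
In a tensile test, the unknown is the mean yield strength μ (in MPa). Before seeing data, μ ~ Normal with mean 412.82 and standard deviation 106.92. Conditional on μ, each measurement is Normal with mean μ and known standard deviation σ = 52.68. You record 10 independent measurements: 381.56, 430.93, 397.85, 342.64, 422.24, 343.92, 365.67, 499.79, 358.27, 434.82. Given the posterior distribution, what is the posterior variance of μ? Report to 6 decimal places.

270.940931

For Normal data with known variance σ², a Normal(μ₀, σ₀²) prior on μ is conjugate. Posterior precision = 1/σ₀² + n/σ²; posterior mean is the precision-weighted average of μ₀ and x̄.
σ₀² = 106.92² = 11431.8864, σ² = 52.68² = 2775.1824; σ² + n·σ₀² = 2775.1824 + 10·11431.8864 = 117094.0464.
Posterior precision = 1/σ₀² + n/σ² = 1/11431.8864 + 10/2775.1824 = (σ² + n·σ₀²)/(σ₀²σ²) = 117094.0464/(11431.8864·2775.1824); posterior variance σₙ² = σ₀²σ²/(σ² + n·σ₀²) = 11431.8864·2775.1824/117094.0464 = 270.940931.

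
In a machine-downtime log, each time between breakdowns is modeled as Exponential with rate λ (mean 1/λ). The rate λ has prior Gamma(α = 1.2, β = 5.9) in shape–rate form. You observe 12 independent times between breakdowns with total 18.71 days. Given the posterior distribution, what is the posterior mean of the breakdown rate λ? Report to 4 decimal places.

0.5364

With a Gamma(shape α, rate β) prior on the exponential rate λ, the posterior after n observations with total T = Σxᵢ is Gamma(α+n, β+T).
Posterior: Gamma(1.2+12, 5.9+18.71) = Gamma(13.2, 24.61).
Posterior mean of λ = α/β = 13.2/24.61 = 0.5364.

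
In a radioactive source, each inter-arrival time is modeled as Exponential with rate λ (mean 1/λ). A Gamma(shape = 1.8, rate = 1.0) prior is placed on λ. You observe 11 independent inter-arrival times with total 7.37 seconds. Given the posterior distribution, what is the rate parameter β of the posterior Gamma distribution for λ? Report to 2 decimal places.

8.37

With a Gamma(shape α, rate β) prior on the exponential rate λ, the posterior after n observations with total T = Σxᵢ is Gamma(α+n, β+T).
Posterior: Gamma(1.8+11, 1.0+7.37) = Gamma(12.8, 8.37).
Posterior β = 8.37.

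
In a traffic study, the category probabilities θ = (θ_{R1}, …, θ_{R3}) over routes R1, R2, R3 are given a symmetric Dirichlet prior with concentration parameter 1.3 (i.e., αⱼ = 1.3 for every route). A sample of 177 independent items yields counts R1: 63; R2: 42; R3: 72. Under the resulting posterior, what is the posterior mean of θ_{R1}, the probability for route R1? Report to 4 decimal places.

0.3554

The Dirichlet prior is conjugate to the Multinomial likelihood: each posterior αⱼ = prior αⱼ + observed count nⱼ.
Posterior concentration: (64.3, 43.3, 73.3), total = 180.9.
E[θ_{R1}|data] = α_{R1}/Σα = 64.3/180.9 = 0.3554.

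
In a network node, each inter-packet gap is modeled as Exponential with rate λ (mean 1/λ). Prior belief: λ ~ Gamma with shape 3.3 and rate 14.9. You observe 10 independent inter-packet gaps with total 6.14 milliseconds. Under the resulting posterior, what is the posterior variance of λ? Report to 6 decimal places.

0.030044

With a Gamma(shape α, rate β) prior on the exponential rate λ, the posterior after n observations with total T = Σxᵢ is Gamma(α+n, β+T).
Posterior: Gamma(3.3+10, 14.9+6.14) = Gamma(13.3, 21.04).
Var = α/β² = 0.030044.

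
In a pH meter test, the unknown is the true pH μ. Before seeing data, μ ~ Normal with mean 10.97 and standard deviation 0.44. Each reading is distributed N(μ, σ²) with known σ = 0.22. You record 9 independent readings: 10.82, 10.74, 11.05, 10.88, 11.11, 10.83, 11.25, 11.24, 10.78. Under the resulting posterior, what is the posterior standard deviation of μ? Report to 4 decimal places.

For Normal data with known variance σ², a Normal(μ₀, σ₀²) prior on μ is conjugate. Posterior precision = 1/σ₀² + n/σ²; posterior mean is the precision-weighted average of μ₀ and x̄.
σ₀² = 0.44² = 0.1936, σ² = 0.22² = 0.0484; σ² + n·σ₀² = 0.0484 + 9·0.1936 = 1.7908.
Posterior precision = 1/σ₀² + n/σ² = 1/0.1936 + 9/0.0484 = (σ² + n·σ₀²)/(σ₀²σ²) = 1.7908/(0.1936·0.0484); posterior variance σₙ² = σ₀²σ²/(σ² + n·σ₀²) = 0.1936·0.0484/1.7908 = 0.005232.
Posterior SD = √σₙ² = √(0.1936·0.0484/1.7908) = 0.0723.

0.0723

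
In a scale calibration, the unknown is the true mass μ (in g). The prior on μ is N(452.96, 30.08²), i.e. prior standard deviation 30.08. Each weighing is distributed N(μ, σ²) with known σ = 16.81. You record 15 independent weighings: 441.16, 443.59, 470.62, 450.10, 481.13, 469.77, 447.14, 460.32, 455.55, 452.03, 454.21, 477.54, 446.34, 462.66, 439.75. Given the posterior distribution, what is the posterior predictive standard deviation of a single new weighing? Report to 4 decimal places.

For Normal data with known variance σ², a Normal(μ₀, σ₀²) prior on μ is conjugate. Posterior precision = 1/σ₀² + n/σ²; posterior mean is the precision-weighted average of μ₀ and x̄.
σ₀² = 30.08² = 904.8064, σ² = 16.81² = 282.5761; σ² + n·σ₀² = 282.5761 + 15·904.8064 = 13854.6721.
Posterior precision = 1/σ₀² + n/σ² = 1/904.8064 + 15/282.5761 = (σ² + n·σ₀²)/(σ₀²σ²) = 13854.6721/(904.8064·282.5761); posterior variance σₙ² = σ₀²σ²/(σ² + n·σ₀²) = 904.8064·282.5761/13854.6721 = 18.454184.
Predictive variance for one new observation = σₙ² + σ² = 904.8064·282.5761/13854.6721 + 282.5761 = σ²·(σ₀² + 13854.6721)/13854.6721 = 282.5761·14759.4785/13854.6721 = 301.030284; SD = √(282.5761·14759.4785/13854.6721) = 17.3502.

17.3502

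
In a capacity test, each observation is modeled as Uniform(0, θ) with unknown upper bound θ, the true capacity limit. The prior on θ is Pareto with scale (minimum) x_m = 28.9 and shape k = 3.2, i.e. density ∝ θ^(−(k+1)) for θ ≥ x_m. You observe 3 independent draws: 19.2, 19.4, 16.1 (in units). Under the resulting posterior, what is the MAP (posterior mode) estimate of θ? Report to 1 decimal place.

A Pareto(scale x_m, shape k) prior on the upper bound θ of Uniform(0, θ) is conjugate: posterior is Pareto(max(x_m, max xᵢ), k + n).
Sample maximum = 19.4; prior scale x_m = 28.9 → posterior scale = max = 28.9.
Posterior shape = 3.2 + 3 = 6.2.
The Pareto density is decreasing on [x_m, ∞), so the mode is x_m = 28.9.

28.9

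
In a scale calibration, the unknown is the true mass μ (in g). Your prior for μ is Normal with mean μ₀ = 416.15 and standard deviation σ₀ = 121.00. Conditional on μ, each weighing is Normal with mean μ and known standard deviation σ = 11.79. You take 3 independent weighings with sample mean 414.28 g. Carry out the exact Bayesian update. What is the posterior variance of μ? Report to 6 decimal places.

For Normal data with known variance σ², a Normal(μ₀, σ₀²) prior on μ is conjugate. Posterior precision = 1/σ₀² + n/σ²; posterior mean is the precision-weighted average of μ₀ and x̄.
σ₀² = 121.00² = 14641, σ² = 11.79² = 139.0041; σ² + n·σ₀² = 139.0041 + 3·14641 = 44062.0041.
Posterior precision = 1/σ₀² + n/σ² = 1/14641 + 3/139.0041 = (σ² + n·σ₀²)/(σ₀²σ²) = 44062.0041/(14641·139.0041); posterior variance σₙ² = σ₀²σ²/(σ² + n·σ₀²) = 14641·139.0041/44062.0041 = 46.188526.

46.188526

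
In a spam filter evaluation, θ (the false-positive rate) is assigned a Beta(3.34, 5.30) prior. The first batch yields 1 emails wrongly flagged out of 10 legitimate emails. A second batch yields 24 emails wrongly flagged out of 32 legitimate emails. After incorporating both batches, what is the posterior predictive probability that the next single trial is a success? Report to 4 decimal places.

0.5596

The Beta prior is conjugate to a Binomial/Bernoulli likelihood; the update adds successes to α and failures to β.
After batch 1: Beta(3.34+1, 5.30+9) = Beta(4.34, 14.30).
After batch 2: Beta(4.34+24, 14.30+8) = Beta(28.34, 22.30).
For a single future Bernoulli trial, P(success | data) = α/(α+β) = 0.5596.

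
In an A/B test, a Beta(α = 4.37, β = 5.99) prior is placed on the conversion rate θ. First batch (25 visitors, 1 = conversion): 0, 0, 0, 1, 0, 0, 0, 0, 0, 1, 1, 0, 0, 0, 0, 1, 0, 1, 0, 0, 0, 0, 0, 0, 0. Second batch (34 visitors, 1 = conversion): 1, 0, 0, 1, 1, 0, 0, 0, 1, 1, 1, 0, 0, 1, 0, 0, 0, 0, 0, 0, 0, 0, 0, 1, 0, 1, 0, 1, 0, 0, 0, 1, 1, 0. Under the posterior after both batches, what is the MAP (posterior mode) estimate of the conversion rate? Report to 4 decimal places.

The Beta prior is conjugate to a Binomial/Bernoulli likelihood; the update adds successes to α and failures to β.
After batch 1: Beta(4.37+5, 5.99+20) = Beta(9.37, 25.99).
After batch 2: Beta(9.37+12, 25.99+22) = Beta(21.37, 47.99).
Mode of Beta(a,b) for a,b>1 is (a−1)/(a+b−2) = 20.37/67.36 = 0.3024.

0.3024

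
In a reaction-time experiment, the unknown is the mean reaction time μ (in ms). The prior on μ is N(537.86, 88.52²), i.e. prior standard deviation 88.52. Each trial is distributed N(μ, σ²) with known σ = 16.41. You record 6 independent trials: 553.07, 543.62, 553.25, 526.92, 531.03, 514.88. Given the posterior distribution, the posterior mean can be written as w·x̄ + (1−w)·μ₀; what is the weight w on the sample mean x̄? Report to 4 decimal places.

0.9943

For Normal data with known variance σ², a Normal(μ₀, σ₀²) prior on μ is conjugate. Posterior precision = 1/σ₀² + n/σ²; posterior mean is the precision-weighted average of μ₀ and x̄.
σ₀² = 88.52² = 7835.7904, σ² = 16.41² = 269.2881. Prior precision 1/σ₀² = 1/7835.7904; data precision n/σ² = 6/269.2881.
w = (n/σ²)/(1/σ₀² + n/σ²) = n·σ₀²/(σ² + n·σ₀²) = 6·7835.7904/(269.2881 + 6·7835.7904) = 47014.7424/47284.0305 = 0.9943.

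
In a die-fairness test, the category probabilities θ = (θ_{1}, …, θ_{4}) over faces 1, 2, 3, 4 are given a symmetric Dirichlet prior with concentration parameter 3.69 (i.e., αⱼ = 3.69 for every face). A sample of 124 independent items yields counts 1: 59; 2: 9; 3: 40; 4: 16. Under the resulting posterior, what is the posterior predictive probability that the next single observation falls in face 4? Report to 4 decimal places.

0.1419

The Dirichlet prior is conjugate to the Multinomial likelihood: each posterior αⱼ = prior αⱼ + observed count nⱼ.
Posterior concentration: (62.69, 12.69, 43.69, 19.69), total = 138.76.
P(next = 4 | data) = α_{4}/Σα = 0.1419.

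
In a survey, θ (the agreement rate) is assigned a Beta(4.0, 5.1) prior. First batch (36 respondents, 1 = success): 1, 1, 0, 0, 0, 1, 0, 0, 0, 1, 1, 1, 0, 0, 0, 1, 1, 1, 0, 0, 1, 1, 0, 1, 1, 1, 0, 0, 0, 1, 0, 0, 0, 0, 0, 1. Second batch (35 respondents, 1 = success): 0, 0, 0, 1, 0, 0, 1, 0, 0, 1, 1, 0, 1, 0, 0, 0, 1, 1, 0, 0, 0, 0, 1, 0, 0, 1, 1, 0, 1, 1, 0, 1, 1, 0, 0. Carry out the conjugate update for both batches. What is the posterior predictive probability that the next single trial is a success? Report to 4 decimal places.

0.4245

The Beta prior is conjugate to a Binomial/Bernoulli likelihood; the update adds successes to α and failures to β.
After batch 1: Beta(4.0+16, 5.1+20) = Beta(20.0, 25.1).
After batch 2: Beta(20.0+14, 25.1+21) = Beta(34.0, 46.1).
For a single future Bernoulli trial, P(success | data) = α/(α+β) = 0.4245.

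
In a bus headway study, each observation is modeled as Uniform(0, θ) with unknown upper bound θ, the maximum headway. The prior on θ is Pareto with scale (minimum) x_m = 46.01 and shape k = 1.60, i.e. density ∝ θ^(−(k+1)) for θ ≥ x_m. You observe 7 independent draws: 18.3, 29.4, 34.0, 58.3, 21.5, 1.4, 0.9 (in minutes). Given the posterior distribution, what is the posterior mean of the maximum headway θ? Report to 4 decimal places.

65.9711

A Pareto(scale x_m, shape k) prior on the upper bound θ of Uniform(0, θ) is conjugate: posterior is Pareto(max(x_m, max xᵢ), k + n).
Sample maximum = 58.3; prior scale x_m = 46.01 → posterior scale = max = 58.30.
Posterior shape = 1.60 + 7 = 8.60.
E[θ|data] = k·x_m/(k−1) = 8.60·58.30/7.60 = 65.9711.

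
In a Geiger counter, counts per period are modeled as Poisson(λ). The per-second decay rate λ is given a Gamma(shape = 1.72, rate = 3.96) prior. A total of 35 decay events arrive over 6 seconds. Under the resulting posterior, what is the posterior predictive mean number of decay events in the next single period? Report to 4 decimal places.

3.6867

With a Gamma(shape α, rate β) prior, the Poisson likelihood is conjugate: the posterior is Gamma(α + ΣXᵢ, β + n).
Posterior: Gamma(α+S, β+n) = Gamma(1.72+35, 3.96+6) = Gamma(36.72, 9.96).
The predictive distribution for one future period is NegBinom with mean α/β = 3.6867.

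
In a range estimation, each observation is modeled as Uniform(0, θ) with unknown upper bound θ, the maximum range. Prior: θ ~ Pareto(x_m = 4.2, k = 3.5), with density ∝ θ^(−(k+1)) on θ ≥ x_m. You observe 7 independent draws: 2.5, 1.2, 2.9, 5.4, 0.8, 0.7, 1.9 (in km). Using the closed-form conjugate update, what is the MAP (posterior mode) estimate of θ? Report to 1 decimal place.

A Pareto(scale x_m, shape k) prior on the upper bound θ of Uniform(0, θ) is conjugate: posterior is Pareto(max(x_m, max xᵢ), k + n).
Sample maximum = 5.4; prior scale x_m = 4.2 → posterior scale = max = 5.4.
Posterior shape = 3.5 + 7 = 10.5.
The Pareto density is decreasing on [x_m, ∞), so the mode is x_m = 5.4.

5.4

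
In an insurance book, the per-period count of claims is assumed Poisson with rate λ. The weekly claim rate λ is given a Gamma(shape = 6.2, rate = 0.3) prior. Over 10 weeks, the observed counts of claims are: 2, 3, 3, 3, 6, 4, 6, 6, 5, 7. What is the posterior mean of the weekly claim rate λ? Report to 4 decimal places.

With a Gamma(shape α, rate β) prior, the Poisson likelihood is conjugate: the posterior is Gamma(α + ΣXᵢ, β + n).
Sum of counts S = 45 over n = 10 weeks.
Posterior: Gamma(α+S, β+n) = Gamma(6.2+45, 0.3+10) = Gamma(51.2, 10.3).
Posterior mean = α/β = 51.2/10.3 = 4.9709.

4.9709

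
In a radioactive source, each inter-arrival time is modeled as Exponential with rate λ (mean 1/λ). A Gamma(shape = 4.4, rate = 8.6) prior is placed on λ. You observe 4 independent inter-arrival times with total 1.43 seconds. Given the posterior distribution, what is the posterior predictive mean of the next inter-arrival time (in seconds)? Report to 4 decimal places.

1.3554

With a Gamma(shape α, rate β) prior on the exponential rate λ, the posterior after n observations with total T = Σxᵢ is Gamma(α+n, β+T).
Posterior: Gamma(4.4+4, 8.6+1.43) = Gamma(8.4, 10.03).
The predictive distribution for the next observation is Lomax; its mean is β/(α−1) = 10.03/7.4 = 1.3554.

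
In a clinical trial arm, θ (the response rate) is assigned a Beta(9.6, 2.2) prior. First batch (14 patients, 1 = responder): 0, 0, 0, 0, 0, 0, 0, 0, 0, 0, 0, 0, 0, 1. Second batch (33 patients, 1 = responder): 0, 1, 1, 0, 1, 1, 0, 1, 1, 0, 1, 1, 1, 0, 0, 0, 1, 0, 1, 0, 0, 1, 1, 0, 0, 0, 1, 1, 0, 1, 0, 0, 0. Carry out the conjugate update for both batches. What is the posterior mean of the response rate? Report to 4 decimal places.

The Beta prior is conjugate to a Binomial/Bernoulli likelihood; the update adds successes to α and failures to β.
After batch 1: Beta(9.6+1, 2.2+13) = Beta(10.6, 15.2).
After batch 2: Beta(10.6+16, 15.2+17) = Beta(26.6, 32.2).
Posterior mean = α/(α+β) = 26.6/58.8 = 0.4524.

0.4524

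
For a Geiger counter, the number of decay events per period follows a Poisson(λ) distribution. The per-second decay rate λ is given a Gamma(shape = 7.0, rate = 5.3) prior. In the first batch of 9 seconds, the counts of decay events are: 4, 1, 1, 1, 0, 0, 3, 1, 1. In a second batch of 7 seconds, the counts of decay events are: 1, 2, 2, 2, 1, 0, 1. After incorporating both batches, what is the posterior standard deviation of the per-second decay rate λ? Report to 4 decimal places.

0.2484

With a Gamma(shape α, rate β) prior, the Poisson likelihood is conjugate: the posterior is Gamma(α + ΣXᵢ, β + n).
Batch 1: sum of counts S = 12 over n = 9 seconds.
After batch 1: Gamma(α+S, β+n) = Gamma(7.0+12, 5.3+9) = Gamma(19.0, 14.3).
Batch 2: sum of counts S = 9 over n = 7 seconds.
After batch 2: Gamma(α+S, β+n) = Gamma(19.0+9, 14.3+7) = Gamma(28.0, 21.3).
SD = √α/β = √28.0/21.3 = 0.2484.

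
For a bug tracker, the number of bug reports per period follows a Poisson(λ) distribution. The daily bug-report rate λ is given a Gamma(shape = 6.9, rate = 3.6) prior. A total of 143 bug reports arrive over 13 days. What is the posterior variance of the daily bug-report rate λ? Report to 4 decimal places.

With a Gamma(shape α, rate β) prior, the Poisson likelihood is conjugate: the posterior is Gamma(α + ΣXᵢ, β + n).
Posterior: Gamma(α+S, β+n) = Gamma(6.9+143, 3.6+13) = Gamma(149.9, 16.6).
Var = α/β² = 149.9/16.6² = 0.5440.

0.5440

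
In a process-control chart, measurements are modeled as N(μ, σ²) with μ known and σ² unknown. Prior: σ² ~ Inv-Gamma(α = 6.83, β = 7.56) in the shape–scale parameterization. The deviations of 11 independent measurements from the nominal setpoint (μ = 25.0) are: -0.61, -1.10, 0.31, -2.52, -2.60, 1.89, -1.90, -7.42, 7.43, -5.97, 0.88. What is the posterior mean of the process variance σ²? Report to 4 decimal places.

With known mean μ and an Inverse-Gamma(α, β) prior on σ², the Normal likelihood is conjugate: posterior is Inv-Gamma(α + n/2, β + Σ(xᵢ−μ)²/2).
Σ(xᵢ−μ)² = (-0.61)² + (-1.10)² + (0.31)² + (-2.52)² + (-2.60)² + (1.89)² + (-1.90)² + (-7.42)² + (7.43)² + (-5.97)² + (0.88)² = 168.6473.
Posterior: Inv-Gamma(6.83 + 11/2, 7.56 + 168.6473/2) = Inv-Gamma(12.33, 91.88365).
E[σ²|data] = β/(α−1) = 91.88365/11.33 = 8.1098.

8.1098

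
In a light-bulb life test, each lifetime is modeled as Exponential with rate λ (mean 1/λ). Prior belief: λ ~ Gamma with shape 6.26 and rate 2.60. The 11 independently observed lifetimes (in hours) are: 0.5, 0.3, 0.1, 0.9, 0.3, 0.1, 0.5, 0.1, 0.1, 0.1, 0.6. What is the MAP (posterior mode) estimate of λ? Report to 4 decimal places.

2.6226

With a Gamma(shape α, rate β) prior on the exponential rate λ, the posterior after n observations with total T = Σxᵢ is Gamma(α+n, β+T).
Sum of observations T = 3.6 hours; n = 11.
Posterior: Gamma(6.26+11, 2.60+3.6) = Gamma(17.26, 6.20).
Mode = (α−1)/β = 2.6226.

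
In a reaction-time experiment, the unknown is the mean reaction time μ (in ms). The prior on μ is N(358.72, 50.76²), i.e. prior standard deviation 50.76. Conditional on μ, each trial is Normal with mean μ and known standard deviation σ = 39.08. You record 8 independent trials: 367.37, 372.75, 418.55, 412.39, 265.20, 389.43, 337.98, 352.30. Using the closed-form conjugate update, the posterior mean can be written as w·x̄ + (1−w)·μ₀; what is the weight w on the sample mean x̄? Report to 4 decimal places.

For Normal data with known variance σ², a Normal(μ₀, σ₀²) prior on μ is conjugate. Posterior precision = 1/σ₀² + n/σ²; posterior mean is the precision-weighted average of μ₀ and x̄.
σ₀² = 50.76² = 2576.5776, σ² = 39.08² = 1527.2464. Prior precision 1/σ₀² = 1/2576.5776; data precision n/σ² = 8/1527.2464.
w = (n/σ²)/(1/σ₀² + n/σ²) = n·σ₀²/(σ² + n·σ₀²) = 8·2576.5776/(1527.2464 + 8·2576.5776) = 20612.6208/22139.8672 = 0.9310.

0.9310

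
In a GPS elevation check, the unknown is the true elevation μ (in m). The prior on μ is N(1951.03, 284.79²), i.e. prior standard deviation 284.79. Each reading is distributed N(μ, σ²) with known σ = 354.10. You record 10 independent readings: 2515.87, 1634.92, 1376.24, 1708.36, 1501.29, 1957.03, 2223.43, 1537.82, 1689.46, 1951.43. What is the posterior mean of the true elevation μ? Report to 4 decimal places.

1828.5241

For Normal data with known variance σ², a Normal(μ₀, σ₀²) prior on μ is conjugate. Posterior precision = 1/σ₀² + n/σ²; posterior mean is the precision-weighted average of μ₀ and x̄.
Σxᵢ = 2515.87 + 1634.92 + 1376.24 + 1708.36 + 1501.29 + 1957.03 + 2223.43 + 1537.82 + 1689.46 + 1951.43 = 18095.85, so n·x̄ = 18095.85.
σ₀² = 284.79² = 81105.3441, σ² = 354.10² = 125386.81; σ² + n·σ₀² = 125386.81 + 10·81105.3441 = 936440.251.
Posterior mean = (μ₀/σ₀² + n·x̄/σ²)/(1/σ₀² + n/σ²) = (σ²·μ₀ + σ₀²·n·x̄)/(σ² + n·σ₀²) = (125386.81·1951.03 + 81105.3441·18095.85)/936440.251 = 1712303568.946285/936440.251 = 1828.5241.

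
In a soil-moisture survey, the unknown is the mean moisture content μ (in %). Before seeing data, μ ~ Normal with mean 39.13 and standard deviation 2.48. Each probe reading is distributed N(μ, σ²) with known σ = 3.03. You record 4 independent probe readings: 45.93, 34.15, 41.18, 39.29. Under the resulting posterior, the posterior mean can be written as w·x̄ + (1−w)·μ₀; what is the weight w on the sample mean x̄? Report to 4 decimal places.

0.7282

For Normal data with known variance σ², a Normal(μ₀, σ₀²) prior on μ is conjugate. Posterior precision = 1/σ₀² + n/σ²; posterior mean is the precision-weighted average of μ₀ and x̄.
σ₀² = 2.48² = 6.1504, σ² = 3.03² = 9.1809. Prior precision 1/σ₀² = 1/6.1504; data precision n/σ² = 4/9.1809.
w = (n/σ²)/(1/σ₀² + n/σ²) = n·σ₀²/(σ² + n·σ₀²) = 4·6.1504/(9.1809 + 4·6.1504) = 24.6016/33.7825 = 0.7282.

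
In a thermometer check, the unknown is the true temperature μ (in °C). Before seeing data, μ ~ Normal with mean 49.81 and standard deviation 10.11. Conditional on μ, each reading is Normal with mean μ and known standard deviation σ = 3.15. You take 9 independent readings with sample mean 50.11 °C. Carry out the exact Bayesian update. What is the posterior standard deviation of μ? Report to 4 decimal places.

1.0444

For Normal data with known variance σ², a Normal(μ₀, σ₀²) prior on μ is conjugate. Posterior precision = 1/σ₀² + n/σ²; posterior mean is the precision-weighted average of μ₀ and x̄.
σ₀² = 10.11² = 102.2121, σ² = 3.15² = 9.9225; σ² + n·σ₀² = 9.9225 + 9·102.2121 = 929.8314.
Posterior precision = 1/σ₀² + n/σ² = 1/102.2121 + 9/9.9225 = (σ² + n·σ₀²)/(σ₀²σ²) = 929.8314/(102.2121·9.9225); posterior variance σₙ² = σ₀²σ²/(σ² + n·σ₀²) = 102.2121·9.9225/929.8314 = 1.090735.
Posterior SD = √σₙ² = √(102.2121·9.9225/929.8314) = 1.0444.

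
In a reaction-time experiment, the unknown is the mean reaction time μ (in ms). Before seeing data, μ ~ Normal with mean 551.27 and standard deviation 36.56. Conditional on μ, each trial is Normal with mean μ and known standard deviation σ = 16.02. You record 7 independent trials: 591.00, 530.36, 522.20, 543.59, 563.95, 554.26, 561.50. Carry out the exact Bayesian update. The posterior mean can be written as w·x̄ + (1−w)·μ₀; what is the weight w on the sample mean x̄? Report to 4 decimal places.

0.9733

For Normal data with known variance σ², a Normal(μ₀, σ₀²) prior on μ is conjugate. Posterior precision = 1/σ₀² + n/σ²; posterior mean is the precision-weighted average of μ₀ and x̄.
σ₀² = 36.56² = 1336.6336, σ² = 16.02² = 256.6404. Prior precision 1/σ₀² = 1/1336.6336; data precision n/σ² = 7/256.6404.
w = (n/σ²)/(1/σ₀² + n/σ²) = n·σ₀²/(σ² + n·σ₀²) = 7·1336.6336/(256.6404 + 7·1336.6336) = 9356.4352/9613.0756 = 0.9733.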